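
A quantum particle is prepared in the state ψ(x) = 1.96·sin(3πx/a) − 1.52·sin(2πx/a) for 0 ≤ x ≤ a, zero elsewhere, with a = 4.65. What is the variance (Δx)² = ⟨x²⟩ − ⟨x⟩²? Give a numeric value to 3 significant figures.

0.855

Compute ⟨x⟩ and ⟨x²⟩ separately, then (Δx)² = ⟨x²⟩ − ⟨x⟩².
On 0 ≤ x ≤ a (j ≠ l): ∫sin²(jπx/a) dx = a/2, ∫sin(jπx/a)·sin(lπx/a) dx = 0; diagonal moments ∫x·sin²(jπx/a) dx = a²/4, ∫x²·sin²(jπx/a) dx = a³·(1/6 − 1/(4j²π²)); cross terms ∫x·sin(jπx/a)·sin(lπx/a) dx = 0 for j + l even and −4jla²/(π²(j² − l²)²) for j + l odd, ∫x²·sin(jπx/a)·sin(lπx/a) dx = (−1)^(j+l)·4jla³/(π²(j² − l²)²); higher powers the same way via product-to-sum and parts.
Normalization: ∫|ψ|² dx = 14.303.
⟨x⟩ = 3.2011 and ⟨x²⟩ = 11.103.
(Δx)² = 11.103 − (3.2011)² = 0.85543.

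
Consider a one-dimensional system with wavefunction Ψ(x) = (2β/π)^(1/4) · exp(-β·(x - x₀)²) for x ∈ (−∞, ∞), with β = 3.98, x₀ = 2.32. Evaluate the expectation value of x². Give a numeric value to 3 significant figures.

⟨x²⟩ = ∫ x²·|Ψ|² dx (integrals over the domain).
Gaussian moments (u = x − x₀): ∫u^(2j)·e^(−2βu²) du = (2j−1)!!/(4β)^j · √(π/(2β)), odd powers integrate to 0; here √(π/(2β)) = 0.62823.
⟨x²⟩ = 5.4452.

5.45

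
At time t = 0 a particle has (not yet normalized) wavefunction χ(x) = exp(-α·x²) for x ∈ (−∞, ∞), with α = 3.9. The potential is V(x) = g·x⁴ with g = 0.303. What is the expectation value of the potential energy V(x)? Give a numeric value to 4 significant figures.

⟨V⟩ = ∫ V(x)·|χ|² dx / ∫|χ|² dx.
Gaussian moments: ∫x^(2j)·e^(−2αx²) dx = (2j−1)!!/(4α)^j · √(π/(2α)), odd powers integrate to 0; here √(π/(2α)) = 0.63464.
State is unnormalized: ∫|χ|² dx = 0.63464, and ∫χ*·V(x)·χ dx = 0.0023705, so ⟨V⟩ = 0.0023705 / 0.63464.
⟨V⟩ = 0.0037352.

0.003735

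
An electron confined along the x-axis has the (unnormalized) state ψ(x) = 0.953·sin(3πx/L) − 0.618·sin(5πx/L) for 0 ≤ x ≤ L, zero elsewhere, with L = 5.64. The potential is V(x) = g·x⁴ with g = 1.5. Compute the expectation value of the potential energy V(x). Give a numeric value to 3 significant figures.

180.

⟨V⟩ = ∫ V(x)·|ψ|² dx / ∫|ψ|² dx.
On 0 ≤ x ≤ L (j ≠ l): ∫sin²(jπx/L) dx = L/2, ∫sin(jπx/L)·sin(lπx/L) dx = 0; diagonal moments ∫x·sin²(jπx/L) dx = L²/4, ∫x²·sin²(jπx/L) dx = L³·(1/6 − 1/(4j²π²)); cross terms ∫x·sin(jπx/L)·sin(lπx/L) dx = 0 for j + l even and −4jlL²/(π²(j² − l²)²) for j + l odd, ∫x²·sin(jπx/L)·sin(lπx/L) dx = (−1)^(j+l)·4jlL³/(π²(j² − l²)²); higher powers the same way via product-to-sum and parts.
State is unnormalized: ∫|ψ|² dx = 3.6382, and ∫ψ*·V(x)·ψ dx = 653.22, so ⟨V⟩ = 653.22 / 3.6382.
⟨V⟩ = 179.55.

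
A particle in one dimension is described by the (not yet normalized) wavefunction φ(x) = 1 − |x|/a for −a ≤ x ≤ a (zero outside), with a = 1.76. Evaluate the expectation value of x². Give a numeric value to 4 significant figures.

0.3098

⟨x²⟩ = ∫ x²·|φ|² dx / ∫|φ|² dx (integrals over the domain).
φ is even, so ∫ over [−a, a] = 2∫₀ᵃ with φ = 1 − x/a there: ∫₀ᵃ (1 − x/a)² dx = a/3, ∫₀ᵃ x²(1 − x/a)² dx = a³/30, ∫₀ᵃ x⁴(1 − x/a)² dx = a⁵/105.
State is unnormalized: ∫|φ|² dx = 1.1733, and ∫φ*·x²·φ dx = 0.36345, so ⟨x²⟩ = 0.36345 / 1.1733.
⟨x²⟩ = 0.30976.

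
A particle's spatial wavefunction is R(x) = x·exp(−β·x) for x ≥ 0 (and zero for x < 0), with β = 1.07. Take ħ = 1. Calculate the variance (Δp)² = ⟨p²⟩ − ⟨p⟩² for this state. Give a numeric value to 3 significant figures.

1.14

Compute ⟨p⟩ and ⟨p²⟩ separately; (Δp)² = ⟨p²⟩ − ⟨p⟩².
Differentiate x·exp(−β·x) with the product rule; every integrand then reduces to terms xʲ·e^(−2βx) on [0, ∞), with ∫₀^∞ xʲ·e^(−2βx) dx = j!/(2β)^(j+1).
Normalization: ∫|R|² dx = 0.20407.
⟨p⟩ = 0.0000 and ⟨p²⟩ = 1.1449.
(Δp)² = 1.1449 − (0.0000)² = 1.1449.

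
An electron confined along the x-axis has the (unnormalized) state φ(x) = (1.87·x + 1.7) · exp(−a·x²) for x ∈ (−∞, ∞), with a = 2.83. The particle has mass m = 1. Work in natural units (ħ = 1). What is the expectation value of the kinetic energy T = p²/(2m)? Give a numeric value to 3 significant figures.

T = −(ħ²/2m) d²/dx², so ⟨T⟩ = −(ħ²/2m) ∫ φ*·φ'' dx / ∫|φ|² dx; with m = 1.
Expand each integrand as polynomial × e^(−2ax²) and use ∫x^(2j)·e^(−2ax²) dx = (2j−1)!!/(4a)^j · √(π/(2a)), odd powers → 0; here √(π/(2a)) = 0.74502. Differentiate with the product rule, d/dx e^(−ax²) = −2ax·e^(−ax²).
State is unnormalized: ∫|φ|² dx = 2.3832, and ∫φ*·(−ħ²/2m · φ'') dx = 4.0236, so ⟨T⟩ = 4.0236 / 2.3832.
⟨T⟩ = 1.6883.

1.69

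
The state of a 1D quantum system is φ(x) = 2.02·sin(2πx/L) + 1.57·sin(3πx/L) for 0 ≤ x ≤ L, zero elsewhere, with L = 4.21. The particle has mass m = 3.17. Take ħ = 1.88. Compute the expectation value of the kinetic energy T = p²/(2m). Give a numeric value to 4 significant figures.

1.826

T = −(ħ²/2m) d²/dx², so ⟨T⟩ = −(ħ²/2m) ∫ φ*·φ'' dx / ∫|φ|² dx; with m = 3.17.
d²/dx² sin(jπx/L) = −(jπ/L)²·sin(jπx/L); on 0 ≤ x ≤ L, ∫sin²(jπx/L) dx = L/2 and ∫sin(jπx/L)·sin(lπx/L) dx = 0 for j ≠ l, so only diagonal terms survive in ∫|φ|² and ∫φ·φ″; ∫φ·φ′ dx = [φ²/2] between the walls = 0.
State is unnormalized: ∫|φ|² dx = 13.778, and ∫φ*·(−ħ²/2m · φ'') dx = 25.162, so ⟨T⟩ = 25.162 / 13.778.
⟨T⟩ = 1.8262.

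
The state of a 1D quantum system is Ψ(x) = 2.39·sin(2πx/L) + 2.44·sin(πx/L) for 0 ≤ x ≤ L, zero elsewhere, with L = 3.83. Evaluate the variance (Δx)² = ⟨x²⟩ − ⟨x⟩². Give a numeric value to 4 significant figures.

Compute ⟨x⟩ and ⟨x²⟩ separately, then (Δx)² = ⟨x²⟩ − ⟨x⟩².
On 0 ≤ x ≤ L (j ≠ l): ∫sin²(jπx/L) dx = L/2, ∫sin(jπx/L)·sin(lπx/L) dx = 0; diagonal moments ∫x·sin²(jπx/L) dx = L²/4, ∫x²·sin²(jπx/L) dx = L³·(1/6 − 1/(4j²π²)); cross terms ∫x·sin(jπx/L)·sin(lπx/L) dx = 0 for j + l even and −4jlL²/(π²(j² − l²)²) for j + l odd, ∫x²·sin(jπx/L)·sin(lπx/L) dx = (−1)^(j+l)·4jlL³/(π²(j² − l²)²); higher powers the same way via product-to-sum and parts.
Normalization: ∫|Ψ|² dx = 22.340.
⟨x⟩ = 1.2253 and ⟨x²⟩ = 1.7777.
(Δx)² = 1.7777 − (1.2253)² = 0.27644.

0.2764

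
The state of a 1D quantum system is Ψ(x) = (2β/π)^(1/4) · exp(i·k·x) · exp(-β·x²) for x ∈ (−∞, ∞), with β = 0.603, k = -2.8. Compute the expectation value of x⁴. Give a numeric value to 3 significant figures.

⟨x⁴⟩ = ∫ x⁴·|Ψ|² dx (integrals over the domain).
Gaussian moments: ∫x^(2j)·e^(−2βx²) dx = (2j−1)!!/(4β)^j · √(π/(2β)), odd powers integrate to 0; here √(π/(2β)) = 1.6140.
⟨x⁴⟩ = 0.51566.

0.516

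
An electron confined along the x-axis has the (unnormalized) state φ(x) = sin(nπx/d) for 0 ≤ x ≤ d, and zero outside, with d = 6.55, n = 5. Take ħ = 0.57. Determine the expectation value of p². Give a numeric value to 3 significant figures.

1.87

p² φ = −ħ² d²φ/dx²; ⟨p²⟩ = −ħ² ∫ φ*·φ'' dx / ∫|φ|² dx.
d/dx sin(nπx/d) = (nπ/d)·cos(nπx/d) and d²/dx² sin(nπx/d) = −(nπ/d)²·sin(nπx/d); on 0 ≤ x ≤ d, ∫sin²(nπx/d) dx = d/2 and ∫sin(nπx/d)·cos(nπx/d) dx = 0.
State is unnormalized: ∫|φ|² dx = 3.2750, and ∫φ*·(−ħ² φ'') dx = 6.1195, so ⟨p²⟩ = 6.1195 / 3.2750.
⟨p²⟩ = 1.8686.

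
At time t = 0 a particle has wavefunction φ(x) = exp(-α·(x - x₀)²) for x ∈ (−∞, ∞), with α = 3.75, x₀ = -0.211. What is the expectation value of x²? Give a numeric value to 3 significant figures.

0.111

⟨x²⟩ = ∫ x²·|φ|² dx / ∫|φ|² dx (integrals over the domain).
Gaussian moments (u = x − x₀): ∫u^(2j)·e^(−2αu²) du = (2j−1)!!/(4α)^j · √(π/(2α)), odd powers integrate to 0; here √(π/(2α)) = 0.64721.
State is unnormalized: ∫|φ|² dx = 0.64721, and ∫φ*·x²·φ dx = 0.071962, so ⟨x²⟩ = 0.071962 / 0.64721.
⟨x²⟩ = 0.11119.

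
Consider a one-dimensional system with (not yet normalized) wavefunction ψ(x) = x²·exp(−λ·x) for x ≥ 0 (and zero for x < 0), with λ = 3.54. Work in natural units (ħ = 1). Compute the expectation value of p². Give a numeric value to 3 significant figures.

4.18

p² ψ = −ħ² d²ψ/dx²; ⟨p²⟩ = −ħ² ∫ ψ*·ψ'' dx / ∫|ψ|² dx.
Differentiate x²·exp(−λ·x) with the product rule; every integrand then reduces to terms xʲ·e^(−2λx) on [0, ∞), with ∫₀^∞ xʲ·e^(−2λx) dx = j!/(2λ)^(j+1).
State is unnormalized: ∫|ψ|² dx = 0.0013491, and ∫ψ*·(−ħ² ψ'') dx = 0.0056355, so ⟨p²⟩ = 0.0056355 / 0.0013491.
⟨p²⟩ = 4.1772.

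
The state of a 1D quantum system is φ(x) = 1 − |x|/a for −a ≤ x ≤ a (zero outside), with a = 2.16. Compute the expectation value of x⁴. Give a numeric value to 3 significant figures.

0.622

⟨x⁴⟩ = ∫ x⁴·|φ|² dx / ∫|φ|² dx (integrals over the domain).
φ is even, so ∫ over [−a, a] = 2∫₀ᵃ with φ = 1 − x/a there: ∫₀ᵃ (1 − x/a)² dx = a/3, ∫₀ᵃ x²(1 − x/a)² dx = a³/30, ∫₀ᵃ x⁴(1 − x/a)² dx = a⁵/105.
State is unnormalized: ∫|φ|² dx = 1.4400, and ∫φ*·x⁴·φ dx = 0.89559, so ⟨x⁴⟩ = 0.89559 / 1.4400.
⟨x⁴⟩ = 0.62194.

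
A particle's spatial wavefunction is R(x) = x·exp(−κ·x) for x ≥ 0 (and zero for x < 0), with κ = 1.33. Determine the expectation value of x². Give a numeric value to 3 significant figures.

1.70

⟨x²⟩ = ∫ x²·|R|² dx / ∫|R|² dx (integrals over the domain).
Every integrand reduces to terms xʲ·e^(−2κx) on [0, ∞); use ∫₀^∞ xʲ·e^(−2κx) dx = j!/(2κ)^(j+1).
State is unnormalized: ∫|R|² dx = 0.10626, and ∫R*·x²·R dx = 0.18022, so ⟨x²⟩ = 0.18022 / 0.10626.
⟨x²⟩ = 1.6960.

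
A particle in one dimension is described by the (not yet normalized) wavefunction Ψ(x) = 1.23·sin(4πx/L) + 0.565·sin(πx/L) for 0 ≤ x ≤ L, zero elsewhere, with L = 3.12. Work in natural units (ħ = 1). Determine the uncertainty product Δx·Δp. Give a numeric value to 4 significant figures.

Δx = √(⟨x²⟩−⟨x⟩²), Δp = √(⟨p²⟩−⟨p⟩²).
On 0 ≤ x ≤ L (j ≠ l): ∫sin²(jπx/L) dx = L/2, ∫sin(jπx/L)·sin(lπx/L) dx = 0; diagonal moments ∫x·sin²(jπx/L) dx = L²/4, ∫x²·sin²(jπx/L) dx = L³·(1/6 − 1/(4j²π²)); cross terms ∫x·sin(jπx/L)·sin(lπx/L) dx = 0 for j + l even and −4jlL²/(π²(j² − l²)²) for j + l odd, ∫x²·sin(jπx/L)·sin(lπx/L) dx = (−1)^(j+l)·4jlL³/(π²(j² − l²)²); higher powers the same way via product-to-sum and parts. d²/dx² sin(jπx/L) = −(jπ/L)²·sin(jπx/L); on 0 ≤ x ≤ L, ∫sin²(jπx/L) dx = L/2 and ∫sin(jπx/L)·sin(lπx/L) dx = 0 for j ≠ l, so only diagonal terms survive in ∫|Ψ|² and ∫Ψ·Ψ″; ∫Ψ·Ψ′ dx = [Ψ²/2] between the walls = 0.
Normalization: ∫|Ψ|² dx = 2.8581.
⟨x⟩ = 1.5259, ⟨x²⟩ = 3.0270 ⇒ Δx = 0.83586.
⟨p⟩ = 0.0000, ⟨p²⟩ = 13.572 ⇒ Δp = 3.6841.
Δx·Δp = 3.0794.

3.079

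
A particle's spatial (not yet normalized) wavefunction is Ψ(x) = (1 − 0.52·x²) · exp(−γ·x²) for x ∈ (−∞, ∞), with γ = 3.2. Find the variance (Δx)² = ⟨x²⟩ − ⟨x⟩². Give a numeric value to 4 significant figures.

0.06606

Compute ⟨x⟩ and ⟨x²⟩ separately, then (Δx)² = ⟨x²⟩ − ⟨x⟩².
Expand each integrand as polynomial × e^(−2γx²) and use ∫x^(2j)·e^(−2γx²) dx = (2j−1)!!/(4γ)^j · √(π/(2γ)), odd powers → 0; here √(π/(2γ)) = 0.70062.
Normalization: ∫|Ψ|² dx = 0.64717.
⟨x⟩ = 0.0000 and ⟨x²⟩ = 0.066056.
(Δx)² = 0.066056 − (0.0000)² = 0.066056.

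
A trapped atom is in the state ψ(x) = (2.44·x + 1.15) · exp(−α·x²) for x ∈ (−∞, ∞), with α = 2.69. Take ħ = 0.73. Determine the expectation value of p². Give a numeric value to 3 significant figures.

2.28

p² ψ = −ħ² d²ψ/dx²; ⟨p²⟩ = −ħ² ∫ ψ*·ψ'' dx / ∫|ψ|² dx.
Expand each integrand as polynomial × e^(−2αx²) and use ∫x^(2j)·e^(−2αx²) dx = (2j−1)!!/(4α)^j · √(π/(2α)), odd powers → 0; here √(π/(2α)) = 0.76416. Differentiate with the product rule, d/dx e^(−αx²) = −2αx·e^(−αx²).
State is unnormalized: ∫|ψ|² dx = 1.4334, and ∫ψ*·(−ħ² ψ'') dx = 3.2670, so ⟨p²⟩ = 3.2670 / 1.4334.
⟨p²⟩ = 2.2792.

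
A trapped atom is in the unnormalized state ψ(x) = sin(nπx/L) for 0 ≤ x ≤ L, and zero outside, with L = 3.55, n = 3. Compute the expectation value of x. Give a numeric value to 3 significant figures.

⟨x⟩ = ∫ x·|ψ|² dx / ∫|ψ|² dx (integrals over the domain).
With sin²θ = (1 − cos2θ)/2 on 0 ≤ x ≤ L: ∫sin²(nπx/L) dx = L/2, ∫x·sin²(nπx/L) dx = L²/4, ∫x²·sin²(nπx/L) dx = L³·(1/6 − 1/(4n²π²)); higher powers xᵏ the same way, integrating xᵏ·cos(2nπx/L) by parts.
State is unnormalized: ∫|ψ|² dx = 1.7750, and ∫ψ*·x·ψ dx = 3.1506, so ⟨x⟩ = 3.1506 / 1.7750.
⟨x⟩ = 1.7750.

1.78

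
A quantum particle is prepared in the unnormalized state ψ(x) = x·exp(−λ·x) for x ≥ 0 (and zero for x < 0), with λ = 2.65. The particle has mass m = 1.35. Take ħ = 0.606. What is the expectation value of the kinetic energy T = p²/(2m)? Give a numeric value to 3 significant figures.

0.955

T = −(ħ²/2m) d²/dx², so ⟨T⟩ = −(ħ²/2m) ∫ ψ*·ψ'' dx / ∫|ψ|² dx; with m = 1.35.
Differentiate x·exp(−λ·x) with the product rule; every integrand then reduces to terms xʲ·e^(−2λx) on [0, ∞), with ∫₀^∞ xʲ·e^(−2λx) dx = j!/(2λ)^(j+1).
State is unnormalized: ∫|ψ|² dx = 0.013434, and ∫ψ*·(−ħ²/2m · ψ'') dx = 0.012831, so ⟨T⟩ = 0.012831 / 0.013434.
⟨T⟩ = 0.95515.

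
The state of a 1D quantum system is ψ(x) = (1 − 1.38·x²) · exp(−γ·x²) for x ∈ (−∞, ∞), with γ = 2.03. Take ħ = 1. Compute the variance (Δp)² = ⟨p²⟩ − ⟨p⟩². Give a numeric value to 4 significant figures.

Compute ⟨p⟩ and ⟨p²⟩ separately; (Δp)² = ⟨p²⟩ − ⟨p⟩².
Expand each integrand as polynomial × e^(−2γx²) and use ∫x^(2j)·e^(−2γx²) dx = (2j−1)!!/(4γ)^j · √(π/(2γ)), odd powers → 0; here √(π/(2γ)) = 0.87965. Differentiate with the product rule, d/dx e^(−γx²) = −2γx·e^(−γx²).
Normalization: ∫|ψ|² dx = 0.65688.
⟨p⟩ = 0.0000 and ⟨p²⟩ = 4.1921.
(Δp)² = 4.1921 − (0.0000)² = 4.1921.

4.192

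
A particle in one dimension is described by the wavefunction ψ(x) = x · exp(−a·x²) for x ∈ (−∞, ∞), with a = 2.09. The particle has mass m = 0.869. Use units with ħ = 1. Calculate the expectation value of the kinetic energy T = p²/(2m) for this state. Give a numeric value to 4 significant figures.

T = −(ħ²/2m) d²/dx², so ⟨T⟩ = −(ħ²/2m) ∫ ψ*·ψ'' dx / ∫|ψ|² dx; with m = 0.869.
Expand each integrand as polynomial × e^(−2ax²) and use ∫x^(2j)·e^(−2ax²) dx = (2j−1)!!/(4a)^j · √(π/(2a)), odd powers → 0; here √(π/(2a)) = 0.86694. Differentiate with the product rule, d/dx e^(−ax²) = −2ax·e^(−ax²).
State is unnormalized: ∫|ψ|² dx = 0.10370, and ∫ψ*·(−ħ²/2m · ψ'') dx = 0.37411, so ⟨T⟩ = 0.37411 / 0.10370.
⟨T⟩ = 3.6076.

3.608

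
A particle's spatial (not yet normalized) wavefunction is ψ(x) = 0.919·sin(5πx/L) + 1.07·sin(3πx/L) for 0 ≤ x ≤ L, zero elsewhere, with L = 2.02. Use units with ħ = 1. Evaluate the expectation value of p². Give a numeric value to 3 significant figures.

38.2

p² ψ = −ħ² d²ψ/dx²; ⟨p²⟩ = −ħ² ∫ ψ*·ψ'' dx / ∫|ψ|² dx.
d²/dx² sin(jπx/L) = −(jπ/L)²·sin(jπx/L); on 0 ≤ x ≤ L, ∫sin²(jπx/L) dx = L/2 and ∫sin(jπx/L)·sin(lπx/L) dx = 0 for j ≠ l, so only diagonal terms survive in ∫|ψ|² and ∫ψ·ψ″; ∫ψ·ψ′ dx = [ψ²/2] between the walls = 0.
State is unnormalized: ∫|ψ|² dx = 2.0094, and ∫ψ*·(−ħ² ψ'') dx = 76.754, so ⟨p²⟩ = 76.754 / 2.0094.
⟨p²⟩ = 38.198.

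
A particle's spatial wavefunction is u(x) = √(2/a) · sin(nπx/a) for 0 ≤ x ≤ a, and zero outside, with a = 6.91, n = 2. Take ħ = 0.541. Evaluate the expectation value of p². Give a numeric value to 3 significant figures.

0.242

p² u = −ħ² d²u/dx²; ⟨p²⟩ = −ħ² ∫ u*·u'' dx.
d/dx sin(nπx/a) = (nπ/a)·cos(nπx/a) and d²/dx² sin(nπx/a) = −(nπ/a)²·sin(nπx/a); on 0 ≤ x ≤ a, ∫sin²(nπx/a) dx = a/2 and ∫sin(nπx/a)·cos(nπx/a) dx = 0.
⟨p²⟩ = 0.24199.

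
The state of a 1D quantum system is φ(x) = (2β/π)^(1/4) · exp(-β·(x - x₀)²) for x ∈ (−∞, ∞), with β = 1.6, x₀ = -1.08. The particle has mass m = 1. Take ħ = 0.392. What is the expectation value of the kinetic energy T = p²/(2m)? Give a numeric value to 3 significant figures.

0.123

T = −(ħ²/2m) d²/dx², so ⟨T⟩ = −(ħ²/2m) ∫ φ*·φ'' dx; with m = 1.
Gaussian moments (u = x − x₀): ∫u^(2j)·e^(−2βu²) du = (2j−1)!!/(4β)^j · √(π/(2β)), odd powers integrate to 0; here √(π/(2β)) = 0.99083. Derivatives: d/dx e^(−βu²) = −2βu·e^(−βu²), d²/dx² e^(−βu²) = (4β²u² − 2β)·e^(−βu²).
⟨T⟩ = 0.12293.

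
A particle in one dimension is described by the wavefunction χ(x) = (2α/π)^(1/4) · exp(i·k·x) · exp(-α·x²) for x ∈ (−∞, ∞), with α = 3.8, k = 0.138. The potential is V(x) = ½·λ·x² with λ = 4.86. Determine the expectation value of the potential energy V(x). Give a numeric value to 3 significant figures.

0.160

⟨V⟩ = ∫ V(x)·|χ|² dx.
Gaussian moments: ∫x^(2j)·e^(−2αx²) dx = (2j−1)!!/(4α)^j · √(π/(2α)), odd powers integrate to 0; here √(π/(2α)) = 0.64294.
⟨V⟩ = 0.15987.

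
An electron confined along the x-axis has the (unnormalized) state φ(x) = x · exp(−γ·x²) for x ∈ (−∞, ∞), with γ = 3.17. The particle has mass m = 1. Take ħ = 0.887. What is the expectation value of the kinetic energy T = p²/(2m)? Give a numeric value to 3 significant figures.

T = −(ħ²/2m) d²/dx², so ⟨T⟩ = −(ħ²/2m) ∫ φ*·φ'' dx / ∫|φ|² dx; with m = 1.
Expand each integrand as polynomial × e^(−2γx²) and use ∫x^(2j)·e^(−2γx²) dx = (2j−1)!!/(4γ)^j · √(π/(2γ)), odd powers → 0; here √(π/(2γ)) = 0.70393. Differentiate with the product rule, d/dx e^(−γx²) = −2γx·e^(−γx²).
State is unnormalized: ∫|φ|² dx = 0.055515, and ∫φ*·(−ħ²/2m · φ'') dx = 0.20769, so ⟨T⟩ = 0.20769 / 0.055515.
⟨T⟩ = 3.7411.

3.74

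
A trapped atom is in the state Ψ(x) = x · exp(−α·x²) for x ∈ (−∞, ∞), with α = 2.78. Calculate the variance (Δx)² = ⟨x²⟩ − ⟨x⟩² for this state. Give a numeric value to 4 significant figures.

Compute ⟨x⟩ and ⟨x²⟩ separately, then (Δx)² = ⟨x²⟩ − ⟨x⟩².
Expand each integrand as polynomial × e^(−2αx²) and use ∫x^(2j)·e^(−2αx²) dx = (2j−1)!!/(4α)^j · √(π/(2α)), odd powers → 0; here √(π/(2α)) = 0.75169.
Normalization: ∫|Ψ|² dx = 0.067598.
⟨x⟩ = 0.0000 and ⟨x²⟩ = 0.26978.
(Δx)² = 0.26978 − (0.0000)² = 0.26978.

0.2698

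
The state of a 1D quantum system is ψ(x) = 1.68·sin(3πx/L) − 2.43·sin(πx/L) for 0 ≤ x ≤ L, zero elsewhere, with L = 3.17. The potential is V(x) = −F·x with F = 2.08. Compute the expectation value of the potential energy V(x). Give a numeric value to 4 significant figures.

⟨V⟩ = ∫ V(x)·|ψ|² dx / ∫|ψ|² dx.
On 0 ≤ x ≤ L (j ≠ l): ∫sin²(jπx/L) dx = L/2, ∫sin(jπx/L)·sin(lπx/L) dx = 0; diagonal moments ∫x·sin²(jπx/L) dx = L²/4, ∫x²·sin²(jπx/L) dx = L³·(1/6 − 1/(4j²π²)); cross terms ∫x·sin(jπx/L)·sin(lπx/L) dx = 0 for j + l even and −4jlL²/(π²(j² − l²)²) for j + l odd, ∫x²·sin(jπx/L)·sin(lπx/L) dx = (−1)^(j+l)·4jlL³/(π²(j² − l²)²); higher powers the same way via product-to-sum and parts.
State is unnormalized: ∫|ψ|² dx = 13.833, and ∫ψ*·V(x)·ψ dx = -45.604, so ⟨V⟩ = -45.604 / 13.833.
⟨V⟩ = -3.2968.

-3.297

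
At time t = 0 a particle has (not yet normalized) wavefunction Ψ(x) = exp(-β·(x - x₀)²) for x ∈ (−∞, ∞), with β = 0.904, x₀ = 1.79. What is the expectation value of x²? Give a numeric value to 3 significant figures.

⟨x²⟩ = ∫ x²·|Ψ|² dx / ∫|Ψ|² dx (integrals over the domain).
Gaussian moments (u = x − x₀): ∫u^(2j)·e^(−2βu²) du = (2j−1)!!/(4β)^j · √(π/(2β)), odd powers integrate to 0; here √(π/(2β)) = 1.3182.
State is unnormalized: ∫|Ψ|² dx = 1.3182, and ∫Ψ*·x²·Ψ dx = 4.5881, so ⟨x²⟩ = 4.5881 / 1.3182.
⟨x²⟩ = 3.4806.

3.48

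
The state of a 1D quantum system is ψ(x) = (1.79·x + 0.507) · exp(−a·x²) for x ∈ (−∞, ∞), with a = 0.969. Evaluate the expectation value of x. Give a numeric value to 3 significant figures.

⟨x⟩ = ∫ x·|ψ|² dx / ∫|ψ|² dx (integrals over the domain).
Expand each integrand as polynomial × e^(−2ax²) and use ∫x^(2j)·e^(−2ax²) dx = (2j−1)!!/(4a)^j · √(π/(2a)), odd powers → 0; here √(π/(2a)) = 1.2732.
State is unnormalized: ∫|ψ|² dx = 1.3798, and ∫ψ*·x·ψ dx = 0.59622, so ⟨x⟩ = 0.59622 / 1.3798.
⟨x⟩ = 0.43211.

0.432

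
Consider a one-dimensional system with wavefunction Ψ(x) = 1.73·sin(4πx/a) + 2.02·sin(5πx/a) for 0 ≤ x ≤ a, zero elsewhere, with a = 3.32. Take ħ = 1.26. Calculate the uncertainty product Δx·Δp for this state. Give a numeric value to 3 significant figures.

3.72

Δx = √(⟨x²⟩−⟨x⟩²), Δp = √(⟨p²⟩−⟨p⟩²).
On 0 ≤ x ≤ a (j ≠ l): ∫sin²(jπx/a) dx = a/2, ∫sin(jπx/a)·sin(lπx/a) dx = 0; diagonal moments ∫x·sin²(jπx/a) dx = a²/4, ∫x²·sin²(jπx/a) dx = a³·(1/6 − 1/(4j²π²)); cross terms ∫x·sin(jπx/a)·sin(lπx/a) dx = 0 for j + l even and −4jla²/(π²(j² − l²)²) for j + l odd, ∫x²·sin(jπx/a)·sin(lπx/a) dx = (−1)^(j+l)·4jla³/(π²(j² − l²)²); higher powers the same way via product-to-sum and parts. d²/dx² sin(jπx/a) = −(jπ/a)²·sin(jπx/a); on 0 ≤ x ≤ a, ∫sin²(jπx/a) dx = a/2 and ∫sin(jπx/a)·sin(lπx/a) dx = 0 for j ≠ l, so only diagonal terms survive in ∫|Ψ|² and ∫Ψ·Ψ″; ∫Ψ·Ψ′ dx = [Ψ²/2] between the walls = 0.
Normalization: ∫|Ψ|² dx = 11.742.
⟨x⟩ = 1.0034, ⟨x²⟩ = 1.4667 ⇒ Δx = 0.67809.
⟨p⟩ = 0.0000, ⟨p²⟩ = 30.125 ⇒ Δp = 5.4887.
Δx·Δp = 3.7218.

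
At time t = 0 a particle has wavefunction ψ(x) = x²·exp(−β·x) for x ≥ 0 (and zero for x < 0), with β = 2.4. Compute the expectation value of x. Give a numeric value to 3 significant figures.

1.04

⟨x⟩ = ∫ x·|ψ|² dx / ∫|ψ|² dx (integrals over the domain).
Every integrand reduces to terms xʲ·e^(−2βx) on [0, ∞); use ∫₀^∞ xʲ·e^(−2βx) dx = j!/(2β)^(j+1).
State is unnormalized: ∫|ψ|² dx = 0.0094190, and ∫ψ*·x·ψ dx = 0.0098115, so ⟨x⟩ = 0.0098115 / 0.0094190.
⟨x⟩ = 1.0417.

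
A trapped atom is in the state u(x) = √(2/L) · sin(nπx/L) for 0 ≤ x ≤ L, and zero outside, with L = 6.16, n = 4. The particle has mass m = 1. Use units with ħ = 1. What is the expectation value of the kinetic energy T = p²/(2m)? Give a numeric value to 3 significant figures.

2.08

T = −(ħ²/2m) d²/dx², so ⟨T⟩ = −(ħ²/2m) ∫ u*·u'' dx; with m = 1.
d/dx sin(nπx/L) = (nπ/L)·cos(nπx/L) and d²/dx² sin(nπx/L) = −(nπ/L)²·sin(nπx/L); on 0 ≤ x ≤ L, ∫sin²(nπx/L) dx = L/2 and ∫sin(nπx/L)·cos(nπx/L) dx = 0.
⟨T⟩ = 2.0808.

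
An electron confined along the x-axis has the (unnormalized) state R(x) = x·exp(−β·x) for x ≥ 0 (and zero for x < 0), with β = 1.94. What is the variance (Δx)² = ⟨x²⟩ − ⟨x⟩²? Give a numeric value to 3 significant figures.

0.199

Compute ⟨x⟩ and ⟨x²⟩ separately, then (Δx)² = ⟨x²⟩ − ⟨x⟩².
Every integrand reduces to terms xʲ·e^(−2βx) on [0, ∞); use ∫₀^∞ xʲ·e^(−2βx) dx = j!/(2β)^(j+1).
Normalization: ∫|R|² dx = 0.034240.
⟨x⟩ = 0.77320 and ⟨x²⟩ = 0.79711.
(Δx)² = 0.79711 − (0.77320)² = 0.19928.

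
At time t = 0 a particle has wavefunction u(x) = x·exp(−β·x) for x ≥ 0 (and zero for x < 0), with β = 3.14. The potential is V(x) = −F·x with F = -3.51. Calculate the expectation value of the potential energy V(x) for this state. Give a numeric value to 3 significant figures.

1.68

⟨V⟩ = ∫ V(x)·|u|² dx / ∫|u|² dx.
Every integrand reduces to terms xʲ·e^(−2βx) on [0, ∞); use ∫₀^∞ xʲ·e^(−2βx) dx = j!/(2β)^(j+1).
State is unnormalized: ∫|u|² dx = 0.0080752, and ∫u*·V(x)·u dx = 0.013540, so ⟨V⟩ = 0.013540 / 0.0080752.
⟨V⟩ = 1.6768.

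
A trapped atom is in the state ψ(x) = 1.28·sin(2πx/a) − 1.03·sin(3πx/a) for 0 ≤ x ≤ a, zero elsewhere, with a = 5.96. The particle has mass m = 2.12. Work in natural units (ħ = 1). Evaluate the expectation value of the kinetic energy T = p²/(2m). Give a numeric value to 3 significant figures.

0.391

T = −(ħ²/2m) d²/dx², so ⟨T⟩ = −(ħ²/2m) ∫ ψ*·ψ'' dx / ∫|ψ|² dx; with m = 2.12.
d²/dx² sin(jπx/a) = −(jπ/a)²·sin(jπx/a); on 0 ≤ x ≤ a, ∫sin²(jπx/a) dx = a/2 and ∫sin(jπx/a)·sin(lπx/a) dx = 0 for j ≠ l, so only diagonal terms survive in ∫|ψ|² and ∫ψ·ψ″; ∫ψ·ψ′ dx = [ψ²/2] between the walls = 0.
State is unnormalized: ∫|ψ|² dx = 8.0439, and ∫ψ*·(−ħ²/2m · ψ'') dx = 3.1443, so ⟨T⟩ = 3.1443 / 8.0439.
⟨T⟩ = 0.39090.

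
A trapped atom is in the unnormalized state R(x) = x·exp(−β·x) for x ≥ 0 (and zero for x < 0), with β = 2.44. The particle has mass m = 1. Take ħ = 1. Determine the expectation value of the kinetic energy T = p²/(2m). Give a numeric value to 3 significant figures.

2.98

T = −(ħ²/2m) d²/dx², so ⟨T⟩ = −(ħ²/2m) ∫ R*·R'' dx / ∫|R|² dx; with m = 1.
Differentiate x·exp(−β·x) with the product rule; every integrand then reduces to terms xʲ·e^(−2βx) on [0, ∞), with ∫₀^∞ xʲ·e^(−2βx) dx = j!/(2β)^(j+1).
State is unnormalized: ∫|R|² dx = 0.017210, and ∫R*·(−ħ²/2m · R'') dx = 0.051230, so ⟨T⟩ = 0.051230 / 0.017210.
⟨T⟩ = 2.9768.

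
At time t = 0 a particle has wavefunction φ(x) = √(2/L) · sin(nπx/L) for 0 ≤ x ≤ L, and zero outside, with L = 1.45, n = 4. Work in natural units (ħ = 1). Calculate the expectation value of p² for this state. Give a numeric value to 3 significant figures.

p² φ = −ħ² d²φ/dx²; ⟨p²⟩ = −ħ² ∫ φ*·φ'' dx.
d/dx sin(nπx/L) = (nπ/L)·cos(nπx/L) and d²/dx² sin(nπx/L) = −(nπ/L)²·sin(nπx/L); on 0 ≤ x ≤ L, ∫sin²(nπx/L) dx = L/2 and ∫sin(nπx/L)·cos(nπx/L) dx = 0.
⟨p²⟩ = 75.108.

75.1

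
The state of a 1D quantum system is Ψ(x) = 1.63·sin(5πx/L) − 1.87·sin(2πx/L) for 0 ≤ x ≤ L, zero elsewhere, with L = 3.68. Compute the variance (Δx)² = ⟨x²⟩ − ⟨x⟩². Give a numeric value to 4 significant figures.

1.015

Compute ⟨x⟩ and ⟨x²⟩ separately, then (Δx)² = ⟨x²⟩ − ⟨x⟩².
On 0 ≤ x ≤ L (j ≠ l): ∫sin²(jπx/L) dx = L/2, ∫sin(jπx/L)·sin(lπx/L) dx = 0; diagonal moments ∫x·sin²(jπx/L) dx = L²/4, ∫x²·sin²(jπx/L) dx = L³·(1/6 − 1/(4j²π²)); cross terms ∫x·sin(jπx/L)·sin(lπx/L) dx = 0 for j + l even and −4jlL²/(π²(j² − l²)²) for j + l odd, ∫x²·sin(jπx/L)·sin(lπx/L) dx = (−1)^(j+l)·4jlL³/(π²(j² − l²)²); higher powers the same way via product-to-sum and parts.
Normalization: ∫|Ψ|² dx = 11.323.
⟨x⟩ = 1.9070 and ⟨x²⟩ = 4.6514.
(Δx)² = 4.6514 − (1.9070)² = 1.0147.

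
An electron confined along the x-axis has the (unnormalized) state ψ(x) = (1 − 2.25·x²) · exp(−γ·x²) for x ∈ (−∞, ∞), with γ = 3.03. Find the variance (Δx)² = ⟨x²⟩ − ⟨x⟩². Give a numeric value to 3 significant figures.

Compute ⟨x⟩ and ⟨x²⟩ separately, then (Δx)² = ⟨x²⟩ − ⟨x⟩².
Expand each integrand as polynomial × e^(−2γx²) and use ∫x^(2j)·e^(−2γx²) dx = (2j−1)!!/(4γ)^j · √(π/(2γ)), odd powers → 0; here √(π/(2γ)) = 0.72001.
Normalization: ∫|ψ|² dx = 0.52712.
⟨x⟩ = 0.0000 and ⟨x²⟩ = 0.045429.
(Δx)² = 0.045429 − (0.0000)² = 0.045429.

0.0454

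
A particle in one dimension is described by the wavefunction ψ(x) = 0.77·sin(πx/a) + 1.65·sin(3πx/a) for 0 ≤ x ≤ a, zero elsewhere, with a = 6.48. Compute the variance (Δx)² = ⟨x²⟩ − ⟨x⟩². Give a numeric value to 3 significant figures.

Compute ⟨x⟩ and ⟨x²⟩ separately, then (Δx)² = ⟨x²⟩ − ⟨x⟩².
On 0 ≤ x ≤ a (j ≠ l): ∫sin²(jπx/a) dx = a/2, ∫sin(jπx/a)·sin(lπx/a) dx = 0; diagonal moments ∫x·sin²(jπx/a) dx = a²/4, ∫x²·sin²(jπx/a) dx = a³·(1/6 − 1/(4j²π²)); cross terms ∫x·sin(jπx/a)·sin(lπx/a) dx = 0 for j + l even and −4jla²/(π²(j² − l²)²) for j + l odd, ∫x²·sin(jπx/a)·sin(lπx/a) dx = (−1)^(j+l)·4jla³/(π²(j² − l²)²); higher powers the same way via product-to-sum and parts.
Normalization: ∫|ψ|² dx = 10.742.
⟨x⟩ = 3.2400 and ⟨x²⟩ = 14.645.
(Δx)² = 14.645 − (3.2400)² = 4.1475.

4.15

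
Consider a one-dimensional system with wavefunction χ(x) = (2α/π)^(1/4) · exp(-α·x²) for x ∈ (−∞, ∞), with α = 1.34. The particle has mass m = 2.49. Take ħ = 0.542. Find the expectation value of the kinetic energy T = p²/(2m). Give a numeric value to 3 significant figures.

0.0790

T = −(ħ²/2m) d²/dx², so ⟨T⟩ = −(ħ²/2m) ∫ χ*·χ'' dx; with m = 2.49.
Gaussian moments: ∫x^(2j)·e^(−2αx²) dx = (2j−1)!!/(4α)^j · √(π/(2α)), odd powers integrate to 0; here √(π/(2α)) = 1.0827. Derivatives: d/dx e^(−αx²) = −2αx·e^(−αx²), d²/dx² e^(−αx²) = (4α²x² − 2α)·e^(−αx²).
⟨T⟩ = 0.079045.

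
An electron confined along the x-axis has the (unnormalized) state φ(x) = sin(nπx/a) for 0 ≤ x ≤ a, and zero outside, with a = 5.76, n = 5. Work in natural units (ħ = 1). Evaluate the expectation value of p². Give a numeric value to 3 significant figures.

p² φ = −ħ² d²φ/dx²; ⟨p²⟩ = −ħ² ∫ φ*·φ'' dx / ∫|φ|² dx.
d/dx sin(nπx/a) = (nπ/a)·cos(nπx/a) and d²/dx² sin(nπx/a) = −(nπ/a)²·sin(nπx/a); on 0 ≤ x ≤ a, ∫sin²(nπx/a) dx = a/2 and ∫sin(nπx/a)·cos(nπx/a) dx = 0.
State is unnormalized: ∫|φ|² dx = 2.8800, and ∫φ*·(−ħ² φ'') dx = 21.418, so ⟨p²⟩ = 21.418 / 2.8800.
⟨p²⟩ = 7.4369.

7.44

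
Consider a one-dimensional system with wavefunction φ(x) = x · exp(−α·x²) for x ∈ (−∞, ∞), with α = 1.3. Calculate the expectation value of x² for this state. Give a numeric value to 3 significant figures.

0.577

⟨x²⟩ = ∫ x²·|φ|² dx / ∫|φ|² dx (integrals over the domain).
Expand each integrand as polynomial × e^(−2αx²) and use ∫x^(2j)·e^(−2αx²) dx = (2j−1)!!/(4α)^j · √(π/(2α)), odd powers → 0; here √(π/(2α)) = 1.0992.
State is unnormalized: ∫|φ|² dx = 0.21139, and ∫φ*·x²·φ dx = 0.12196, so ⟨x²⟩ = 0.12196 / 0.21139.
⟨x²⟩ = 0.57692.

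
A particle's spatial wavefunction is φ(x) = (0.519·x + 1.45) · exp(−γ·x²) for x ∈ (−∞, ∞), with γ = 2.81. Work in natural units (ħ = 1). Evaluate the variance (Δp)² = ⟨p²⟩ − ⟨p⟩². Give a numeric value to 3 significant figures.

2.87

Compute ⟨p⟩ and ⟨p²⟩ separately; (Δp)² = ⟨p²⟩ − ⟨p⟩².
Expand each integrand as polynomial × e^(−2γx²) and use ∫x^(2j)·e^(−2γx²) dx = (2j−1)!!/(4γ)^j · √(π/(2γ)), odd powers → 0; here √(π/(2γ)) = 0.74766. Differentiate with the product rule, d/dx e^(−γx²) = −2γx·e^(−γx²).
Normalization: ∫|φ|² dx = 1.5899.
⟨p⟩ = 0.0000 and ⟨p²⟩ = 2.8733.
(Δp)² = 2.8733 − (0.0000)² = 2.8733.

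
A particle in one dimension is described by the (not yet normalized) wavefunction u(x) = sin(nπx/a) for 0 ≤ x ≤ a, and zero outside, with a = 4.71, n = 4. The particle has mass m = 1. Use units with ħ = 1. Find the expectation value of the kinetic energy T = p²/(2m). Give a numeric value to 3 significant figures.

T = −(ħ²/2m) d²/dx², so ⟨T⟩ = −(ħ²/2m) ∫ u*·u'' dx / ∫|u|² dx; with m = 1.
d/dx sin(nπx/a) = (nπ/a)·cos(nπx/a) and d²/dx² sin(nπx/a) = −(nπ/a)²·sin(nπx/a); on 0 ≤ x ≤ a, ∫sin²(nπx/a) dx = a/2 and ∫sin(nπx/a)·cos(nπx/a) dx = 0.
State is unnormalized: ∫|u|² dx = 2.3550, and ∫u*·(−ħ²/2m · u'') dx = 8.3818, so ⟨T⟩ = 8.3818 / 2.3550.
⟨T⟩ = 3.5592.

3.56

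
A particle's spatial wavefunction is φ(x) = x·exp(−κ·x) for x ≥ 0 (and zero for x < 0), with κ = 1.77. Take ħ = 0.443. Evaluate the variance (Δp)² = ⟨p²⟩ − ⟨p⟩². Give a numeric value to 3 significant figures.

0.615

Compute ⟨p⟩ and ⟨p²⟩ separately; (Δp)² = ⟨p²⟩ − ⟨p⟩².
Differentiate x·exp(−κ·x) with the product rule; every integrand then reduces to terms xʲ·e^(−2κx) on [0, ∞), with ∫₀^∞ xʲ·e^(−2κx) dx = j!/(2κ)^(j+1).
Normalization: ∫|φ|² dx = 0.045084.
⟨p⟩ = 0.0000 and ⟨p²⟩ = 0.61483.
(Δp)² = 0.61483 − (0.0000)² = 0.61483.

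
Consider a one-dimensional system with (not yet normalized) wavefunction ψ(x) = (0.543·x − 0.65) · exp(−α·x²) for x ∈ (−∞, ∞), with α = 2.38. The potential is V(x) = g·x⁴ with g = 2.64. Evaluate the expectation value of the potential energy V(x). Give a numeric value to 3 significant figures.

0.111

⟨V⟩ = ∫ V(x)·|ψ|² dx / ∫|ψ|² dx.
Expand each integrand as polynomial × e^(−2αx²) and use ∫x^(2j)·e^(−2αx²) dx = (2j−1)!!/(4α)^j · √(π/(2α)), odd powers → 0; here √(π/(2α)) = 0.81240.
State is unnormalized: ∫|ψ|² dx = 0.36840, and ∫ψ*·V(x)·ψ dx = 0.040989, so ⟨V⟩ = 0.040989 / 0.36840.
⟨V⟩ = 0.11126.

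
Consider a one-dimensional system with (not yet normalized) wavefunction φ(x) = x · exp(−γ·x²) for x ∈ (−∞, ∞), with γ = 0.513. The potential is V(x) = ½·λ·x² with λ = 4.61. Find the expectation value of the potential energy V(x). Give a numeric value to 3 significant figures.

⟨V⟩ = ∫ V(x)·|φ|² dx / ∫|φ|² dx.
Expand each integrand as polynomial × e^(−2γx²) and use ∫x^(2j)·e^(−2γx²) dx = (2j−1)!!/(4γ)^j · √(π/(2γ)), odd powers → 0; here √(π/(2γ)) = 1.7499.
State is unnormalized: ∫|φ|² dx = 0.85275, and ∫φ*·V(x)·φ dx = 2.8737, so ⟨V⟩ = 2.8737 / 0.85275.
⟨V⟩ = 3.3699.

3.37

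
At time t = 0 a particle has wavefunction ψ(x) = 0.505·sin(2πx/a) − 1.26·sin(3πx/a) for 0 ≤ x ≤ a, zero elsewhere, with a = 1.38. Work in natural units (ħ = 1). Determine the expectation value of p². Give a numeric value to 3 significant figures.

p² ψ = −ħ² d²ψ/dx²; ⟨p²⟩ = −ħ² ∫ ψ*·ψ'' dx / ∫|ψ|² dx.
d²/dx² sin(jπx/a) = −(jπ/a)²·sin(jπx/a); on 0 ≤ x ≤ a, ∫sin²(jπx/a) dx = a/2 and ∫sin(jπx/a)·sin(lπx/a) dx = 0 for j ≠ l, so only diagonal terms survive in ∫|ψ|² and ∫ψ·ψ″; ∫ψ·ψ′ dx = [ψ²/2] between the walls = 0.
State is unnormalized: ∫|ψ|² dx = 1.2714, and ∫ψ*·(−ħ² ψ'') dx = 54.742, so ⟨p²⟩ = 54.742 / 1.2714.
⟨p²⟩ = 43.056.

43.1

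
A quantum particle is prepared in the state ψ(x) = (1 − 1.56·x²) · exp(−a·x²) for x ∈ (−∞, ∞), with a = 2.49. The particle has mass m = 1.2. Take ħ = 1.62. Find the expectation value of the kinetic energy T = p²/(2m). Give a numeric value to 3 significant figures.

5.32

T = −(ħ²/2m) d²/dx², so ⟨T⟩ = −(ħ²/2m) ∫ ψ*·ψ'' dx / ∫|ψ|² dx; with m = 1.2.
Expand each integrand as polynomial × e^(−2ax²) and use ∫x^(2j)·e^(−2ax²) dx = (2j−1)!!/(4a)^j · √(π/(2a)), odd powers → 0; here √(π/(2a)) = 0.79426. Differentiate with the product rule, d/dx e^(−ax²) = −2ax·e^(−ax²).
State is unnormalized: ∫|ψ|² dx = 0.60391, and ∫ψ*·(−ħ²/2m · ψ'') dx = 3.2114, so ⟨T⟩ = 3.2114 / 0.60391.
⟨T⟩ = 5.3178.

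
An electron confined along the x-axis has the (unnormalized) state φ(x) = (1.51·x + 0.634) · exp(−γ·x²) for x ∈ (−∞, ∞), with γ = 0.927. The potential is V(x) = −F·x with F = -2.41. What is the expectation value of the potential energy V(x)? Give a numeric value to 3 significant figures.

1.22

⟨V⟩ = ∫ V(x)·|φ|² dx / ∫|φ|² dx.
Expand each integrand as polynomial × e^(−2γx²) and use ∫x^(2j)·e^(−2γx²) dx = (2j−1)!!/(4γ)^j · √(π/(2γ)), odd powers → 0; here √(π/(2γ)) = 1.3017.
State is unnormalized: ∫|φ|² dx = 1.3237, and ∫φ*·V(x)·φ dx = 1.6199, so ⟨V⟩ = 1.6199 / 1.3237.
⟨V⟩ = 1.2238.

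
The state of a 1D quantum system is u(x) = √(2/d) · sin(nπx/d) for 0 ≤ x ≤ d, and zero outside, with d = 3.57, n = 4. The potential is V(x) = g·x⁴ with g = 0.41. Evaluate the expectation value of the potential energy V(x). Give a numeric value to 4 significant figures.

⟨V⟩ = ∫ V(x)·|u|² dx.
With sin²θ = (1 − cos2θ)/2 on 0 ≤ x ≤ d: ∫sin²(nπx/d) dx = d/2, ∫x·sin²(nπx/d) dx = d²/4, ∫x²·sin²(nπx/d) dx = d³·(1/6 − 1/(4n²π²)); higher powers xᵏ the same way, integrating xᵏ·cos(2nπx/d) by parts.
⟨V⟩ = 12.902.

12.90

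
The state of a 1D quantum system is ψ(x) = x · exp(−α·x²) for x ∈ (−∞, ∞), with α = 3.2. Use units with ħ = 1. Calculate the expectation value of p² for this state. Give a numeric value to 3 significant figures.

p² ψ = −ħ² d²ψ/dx²; ⟨p²⟩ = −ħ² ∫ ψ*·ψ'' dx / ∫|ψ|² dx.
Expand each integrand as polynomial × e^(−2αx²) and use ∫x^(2j)·e^(−2αx²) dx = (2j−1)!!/(4α)^j · √(π/(2α)), odd powers → 0; here √(π/(2α)) = 0.70062. Differentiate with the product rule, d/dx e^(−αx²) = −2αx·e^(−αx²).
State is unnormalized: ∫|ψ|² dx = 0.054736, and ∫ψ*·(−ħ² ψ'') dx = 0.52547, so ⟨p²⟩ = 0.52547 / 0.054736.
⟨p²⟩ = 9.6000.

9.60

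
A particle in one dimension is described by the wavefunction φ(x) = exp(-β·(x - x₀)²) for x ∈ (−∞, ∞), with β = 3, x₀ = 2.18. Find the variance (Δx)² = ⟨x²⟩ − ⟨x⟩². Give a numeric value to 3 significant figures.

Compute ⟨x⟩ and ⟨x²⟩ separately, then (Δx)² = ⟨x²⟩ − ⟨x⟩².
Gaussian moments (u = x − x₀): ∫u^(2j)·e^(−2βu²) du = (2j−1)!!/(4β)^j · √(π/(2β)), odd powers integrate to 0; here √(π/(2β)) = 0.72360.
Normalization: ∫|φ|² dx = 0.72360.
⟨x⟩ = 2.1800 and ⟨x²⟩ = 4.8357.
(Δx)² = 4.8357 − (2.1800)² = 0.083333.

0.0833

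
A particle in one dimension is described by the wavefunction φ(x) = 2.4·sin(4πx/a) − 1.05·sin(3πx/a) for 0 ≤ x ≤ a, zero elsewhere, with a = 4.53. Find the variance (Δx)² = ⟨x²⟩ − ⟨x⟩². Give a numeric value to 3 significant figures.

1.20

Compute ⟨x⟩ and ⟨x²⟩ separately, then (Δx)² = ⟨x²⟩ − ⟨x⟩².
On 0 ≤ x ≤ a (j ≠ l): ∫sin²(jπx/a) dx = a/2, ∫sin(jπx/a)·sin(lπx/a) dx = 0; diagonal moments ∫x·sin²(jπx/a) dx = a²/4, ∫x²·sin²(jπx/a) dx = a³·(1/6 − 1/(4j²π²)); cross terms ∫x·sin(jπx/a)·sin(lπx/a) dx = 0 for j + l even and −4jla²/(π²(j² − l²)²) for j + l odd, ∫x²·sin(jπx/a)·sin(lπx/a) dx = (−1)^(j+l)·4jla³/(π²(j² − l²)²); higher powers the same way via product-to-sum and parts.
Normalization: ∫|φ|² dx = 15.544.
⟨x⟩ = 2.9254 and ⟨x²⟩ = 9.7589.
(Δx)² = 9.7589 − (2.9254)² = 1.2008.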